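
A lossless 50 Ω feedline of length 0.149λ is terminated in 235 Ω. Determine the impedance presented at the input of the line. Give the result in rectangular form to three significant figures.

βl = 2π × 0.149 = 53.6°
tan(βl) = tan(53.6°) = 1.36
Z_in = Z_0·(Z_L + jZ_0·tanβl)/(Z_0 + jZ_L·tanβl)
     = 50·(235 + j67.9)/(50 + j319)

Z_in ≈ 16 − j34.3 Ω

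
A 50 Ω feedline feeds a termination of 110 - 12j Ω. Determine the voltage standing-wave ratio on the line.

VSWR ≈ 2.23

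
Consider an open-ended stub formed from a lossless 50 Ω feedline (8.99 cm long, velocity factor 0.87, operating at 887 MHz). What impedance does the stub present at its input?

Z_in ≈ +j18.2 Ω

λ = v/f = 0.87·c / 887 MHz = 0.294 m
βl = 2π·l/λ = 2π × 0.306 = 110°
tan(βl) = -2.75
For an open-ended stub, Z_in = −jZ_0·cot(βl) = −jZ_0/tan(βl)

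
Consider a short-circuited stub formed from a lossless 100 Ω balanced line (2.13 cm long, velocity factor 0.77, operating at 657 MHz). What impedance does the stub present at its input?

λ = v/f = 0.77·c / 657 MHz = 0.352 m
βl = 2π·l/λ = 2π × 0.0606 = 21.8°
tan(βl) = 0.4
For a short-circuited stub, Z_in = jZ_0·tan(βl)

Z_in ≈ +j40 Ω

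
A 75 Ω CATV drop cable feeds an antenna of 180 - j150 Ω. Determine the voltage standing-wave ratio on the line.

Γ = (Z_L − Z_0)/(Z_L + Z_0) = (105 − j150)/(255 − j150)
|Γ| = 183/296 = 0.619
VSWR = (1 + |Γ|)/(1 − |Γ|) = 1.62/0.381

VSWR ≈ 4.25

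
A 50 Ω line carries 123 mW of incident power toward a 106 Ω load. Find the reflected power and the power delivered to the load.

Γ = (106 − 50)/(106 + 50) = 0.359
|Γ|² = 0.129
P_refl = |Γ|²·P_inc = 15.9 mW, P_del = (1 − |Γ|²)·P_inc = 107 mW

P_reflected ≈ 15.9 mW; P_delivered ≈ 107 mW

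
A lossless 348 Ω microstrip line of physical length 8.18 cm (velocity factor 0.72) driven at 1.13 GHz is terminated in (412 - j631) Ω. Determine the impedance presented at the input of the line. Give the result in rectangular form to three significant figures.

Z_in ≈ 1470 + j414 Ω

λ = v/f = 0.72·c / 1.13 GHz = 0.191 m
βl = 2π·l/λ = 2π × 0.428 = 154°
tan(βl) = tan(154°) = -0.487
Z_in = Z_0·(Z_L + jZ_0·tanβl)/(Z_0 + jZ_L·tanβl)
     = 348·(412 − j800)/(41 − j200)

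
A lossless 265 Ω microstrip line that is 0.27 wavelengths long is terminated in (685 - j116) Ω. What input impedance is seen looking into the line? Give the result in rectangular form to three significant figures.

βl = 2π × 0.27 = 97.2°
tan(βl) = tan(97.2°) = -7.92
Z_in = Z_0·(Z_L + jZ_0·tanβl)/(Z_0 + jZ_L·tanβl)
     = 265·(685 − j2210)/(-653 − j5420)

Z_in ≈ 103 + j45.8 Ω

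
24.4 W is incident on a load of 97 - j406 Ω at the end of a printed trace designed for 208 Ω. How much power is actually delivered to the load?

|Γ| = |(-111 − j406)/(305 − j406)| = 0.829
|Γ|² = 0.687
P_refl = |Γ|²·P_inc = 16.8 W, P_del = (1 − |Γ|²)·P_inc = 7.64 W

P_delivered ≈ 7.64 W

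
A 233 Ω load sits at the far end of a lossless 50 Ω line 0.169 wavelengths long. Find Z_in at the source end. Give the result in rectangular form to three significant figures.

βl = 2π × 0.169 = 60.8°
tan(βl) = tan(60.8°) = 1.79
Z_in = Z_0·(Z_L + jZ_0·tanβl)/(Z_0 + jZ_L·tanβl)
     = 50·(233 + j89.6)/(50 + j418)

Z_in ≈ 13.9 − j26.2 Ω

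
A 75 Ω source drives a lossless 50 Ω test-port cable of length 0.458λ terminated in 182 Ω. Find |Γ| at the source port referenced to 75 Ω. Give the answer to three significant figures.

|Γ| ≈ 0.452

βl = 2π × 0.458 = 165°
tan(βl) = -0.27
Z_in = Z_0·(Z_L + jZ_0·tanβl)/(Z_0 + jZ_L·tanβl) = 99.3 + j84.1 Ω
Γ_s = (Z_in − Z_s)/(Z_in + Z_s) = (24.3 + j84.1)/(174 + j84.1), |Γ_s| = 0.452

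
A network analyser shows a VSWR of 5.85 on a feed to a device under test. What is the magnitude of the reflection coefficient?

|Γ| ≈ 0.708

|Γ| = (S − 1)/(S + 1) = (5.85 − 1)/(5.85 + 1) = 4.85/6.85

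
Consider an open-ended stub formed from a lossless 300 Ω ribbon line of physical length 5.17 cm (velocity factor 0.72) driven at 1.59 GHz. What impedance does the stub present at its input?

Z_in ≈ +j322 Ω

λ = v/f = 0.72·c / 1.59 GHz = 0.136 m
βl = 2π·l/λ = 2π × 0.381 = 137°
tan(βl) = -0.932
For an open-ended stub, Z_in = −jZ_0·cot(βl) = −jZ_0/tan(βl)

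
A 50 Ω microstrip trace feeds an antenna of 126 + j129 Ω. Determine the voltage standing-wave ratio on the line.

VSWR ≈ 5.37

Γ = (Z_L − Z_0)/(Z_L + Z_0) = (76 + j129)/(176 + j129)
|Γ| = 150/218 = 0.686
VSWR = (1 + |Γ|)/(1 − |Γ|) = 1.69/0.314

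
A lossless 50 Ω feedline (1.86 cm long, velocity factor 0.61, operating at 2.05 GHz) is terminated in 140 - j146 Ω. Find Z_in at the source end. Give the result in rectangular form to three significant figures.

Z_in ≈ 8.33 − j3.9 Ω

λ = v/f = 0.61·c / 2.05 GHz = 0.0893 m
βl = 2π·l/λ = 2π × 0.208 = 75°
tan(βl) = tan(75°) = 3.73
Z_in = Z_0·(Z_L + jZ_0·tanβl)/(Z_0 + jZ_L·tanβl)
     = 50·(140 + j40.7)/(595 + j523)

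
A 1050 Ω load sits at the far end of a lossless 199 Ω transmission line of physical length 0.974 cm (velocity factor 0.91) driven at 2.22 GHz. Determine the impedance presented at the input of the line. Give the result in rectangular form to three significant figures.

Z_in ≈ 148 − j315 Ω

λ = v/f = 0.91·c / 2.22 GHz = 0.123 m
βl = 2π·l/λ = 2π × 0.0792 = 28.5°
tan(βl) = tan(28.5°) = 0.543
Z_in = Z_0·(Z_L + jZ_0·tanβl)/(Z_0 + jZ_L·tanβl)
     = 199·(1050 + j108)/(199 + j570)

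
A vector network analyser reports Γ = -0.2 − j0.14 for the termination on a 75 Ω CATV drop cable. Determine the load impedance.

Z_L ≈ 48.3 − j14.4 Ω

Z_L = Z_0·(1 + Γ)/(1 − Γ) = 75·(0.8 − j0.14)/(1.2 + j0.14)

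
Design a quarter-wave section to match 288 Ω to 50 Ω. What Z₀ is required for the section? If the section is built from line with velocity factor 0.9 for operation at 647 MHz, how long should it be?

Z_qwt ≈ 120 Ω; length ≈ 10.4 cm

Z_qwt = √(Z_0·R_L) = √(50 × 288) = √14400
λ = 0.9·c/f = 0.417 m, so l = λ/4 = 0.104 m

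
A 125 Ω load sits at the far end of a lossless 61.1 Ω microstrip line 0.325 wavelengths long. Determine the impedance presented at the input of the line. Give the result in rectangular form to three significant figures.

Z_in ≈ 35.4 + j22.3 Ω

βl = 2π × 0.325 = 117°
tan(βl) = tan(117°) = -1.96
Z_in = Z_0·(Z_L + jZ_0·tanβl)/(Z_0 + jZ_L·tanβl)
     = 61.1·(125 − j120)/(61.1 − j245)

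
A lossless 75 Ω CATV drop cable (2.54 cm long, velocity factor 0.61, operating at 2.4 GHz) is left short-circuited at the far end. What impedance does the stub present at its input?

λ = v/f = 0.61·c / 2.4 GHz = 0.0762 m
βl = 2π·l/λ = 2π × 0.333 = 120°
tan(βl) = -1.74
For a short-circuited stub, Z_in = jZ_0·tan(βl)

Z_in ≈ −j130 Ω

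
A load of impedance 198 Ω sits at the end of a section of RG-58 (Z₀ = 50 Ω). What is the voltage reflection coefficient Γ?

Γ = 0.597

Γ = (Z_L − Z_0)/(Z_L + Z_0) = (198 − 50)/(198 + 50) = 148/248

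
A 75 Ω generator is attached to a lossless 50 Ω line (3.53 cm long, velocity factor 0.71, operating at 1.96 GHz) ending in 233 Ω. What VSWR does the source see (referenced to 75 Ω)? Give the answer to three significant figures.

VSWR ≈ 6.21

λ = v/f = 0.71·c / 1.96 GHz = 0.109 m
βl = 2π·l/λ = 2π × 0.325 = 117°
tan(βl) = -1.97
Z_in = Z_0·(Z_L + jZ_0·tanβl)/(Z_0 + jZ_L·tanβl) = 13.3 + j24 Ω
Γ_s = (Z_in − Z_s)/(Z_in + Z_s) = (-61.7 + j24)/(88.3 + j24), |Γ_s| = 0.723
VSWR = (1 + |Γ_s|)/(1 − |Γ_s|)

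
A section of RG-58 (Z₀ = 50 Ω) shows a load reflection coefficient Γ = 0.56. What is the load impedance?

Z_L ≈ 177 Ω

Z_L = Z_0·(1 + Γ)/(1 − Γ) = 50·(1.56)/(0.44)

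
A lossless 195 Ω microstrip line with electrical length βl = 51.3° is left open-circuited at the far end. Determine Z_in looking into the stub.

Z_in ≈ −j156 Ω

tan(βl) = 1.25
For an open-circuited stub, Z_in = −jZ_0·cot(βl) = −jZ_0/tan(βl)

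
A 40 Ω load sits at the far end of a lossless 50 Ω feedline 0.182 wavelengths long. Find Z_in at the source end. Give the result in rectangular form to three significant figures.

Z_in ≈ 57 + j9.67 Ω

βl = 2π × 0.182 = 65.5°
tan(βl) = tan(65.5°) = 2.2
Z_in = Z_0·(Z_L + jZ_0·tanβl)/(Z_0 + jZ_L·tanβl)
     = 50·(40 + j110)/(50 + j87.9)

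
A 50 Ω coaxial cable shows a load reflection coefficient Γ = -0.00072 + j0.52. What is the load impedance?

Z_L ≈ 28.7 + j40.9 Ω

Z_L = Z_0·(1 + Γ)/(1 − Γ) = 50·(0.999 + j0.52)/(1 − j0.52)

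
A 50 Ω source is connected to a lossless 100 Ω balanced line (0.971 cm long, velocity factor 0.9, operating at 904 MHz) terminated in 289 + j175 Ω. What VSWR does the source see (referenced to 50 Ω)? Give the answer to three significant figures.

VSWR ≈ 8.09

λ = v/f = 0.9·c / 904 MHz = 0.299 m
βl = 2π·l/λ = 2π × 0.0325 = 11.7°
tan(βl) = 0.207
Z_in = Z_0·(Z_L + jZ_0·tanβl)/(Z_0 + jZ_L·tanβl) = 394 − j63.1 Ω
Γ_s = (Z_in − Z_s)/(Z_in + Z_s) = (344 − j63.1)/(444 − j63.1), |Γ_s| = 0.78
VSWR = (1 + |Γ_s|)/(1 − |Γ_s|)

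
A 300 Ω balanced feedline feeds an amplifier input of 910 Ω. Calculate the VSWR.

VSWR ≈ 3.03

For a purely resistive load, VSWR = R_L/Z_0 or Z_0/R_L (whichever > 1) = 910/300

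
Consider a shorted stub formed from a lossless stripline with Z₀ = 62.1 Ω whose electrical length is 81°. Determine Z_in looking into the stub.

tan(βl) = 6.31
For a shorted stub, Z_in = jZ_0·tan(βl)

Z_in ≈ +j392 Ω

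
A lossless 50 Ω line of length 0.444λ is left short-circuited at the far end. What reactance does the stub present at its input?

X_in ≈ -18.4 Ω (capacitive)

βl = 2π × 0.444 = 160°
tan(βl) = -0.367
For a short-circuited stub, Z_in = jZ_0·tan(βl)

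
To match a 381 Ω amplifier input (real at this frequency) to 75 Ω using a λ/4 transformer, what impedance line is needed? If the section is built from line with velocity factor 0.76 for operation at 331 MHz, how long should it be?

Z_qwt ≈ 169 Ω; length ≈ 17.2 cm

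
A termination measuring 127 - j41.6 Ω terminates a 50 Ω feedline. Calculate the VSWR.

Γ = (Z_L − Z_0)/(Z_L + Z_0) = (77 − j41.6)/(177 − j41.6)
|Γ| = 87.5/182 = 0.481
VSWR = (1 + |Γ|)/(1 − |Γ|) = 1.48/0.519

VSWR ≈ 2.86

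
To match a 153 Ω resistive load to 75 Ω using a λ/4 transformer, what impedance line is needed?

Z_qwt = √(Z_0·R_L) = √(75 × 153) = √11480

Z_qwt ≈ 107 Ω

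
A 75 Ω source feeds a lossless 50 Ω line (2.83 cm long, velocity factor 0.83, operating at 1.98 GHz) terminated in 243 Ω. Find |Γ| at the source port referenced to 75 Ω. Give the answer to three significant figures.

|Γ| ≈ 0.756

λ = v/f = 0.83·c / 1.98 GHz = 0.126 m
βl = 2π·l/λ = 2π × 0.225 = 81°
tan(βl) = 6.32
Z_in = Z_0·(Z_L + jZ_0·tanβl)/(Z_0 + jZ_L·tanβl) = 10.5 − j7.56 Ω
Γ_s = (Z_in − Z_s)/(Z_in + Z_s) = (-64.5 − j7.56)/(85.5 − j7.56), |Γ_s| = 0.756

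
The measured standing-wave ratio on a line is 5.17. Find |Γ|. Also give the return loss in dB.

|Γ| ≈ 0.676; return loss ≈ 3.4 dB

|Γ| = (S − 1)/(S + 1) = (5.17 − 1)/(5.17 + 1) = 4.17/6.17
RL = −20·log₁₀|Γ| = −20·log₁₀(0.676)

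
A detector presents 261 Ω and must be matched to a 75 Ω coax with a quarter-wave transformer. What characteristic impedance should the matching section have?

Z_qwt = √(Z_0·R_L) = √(75 × 261) = √19580

Z_qwt ≈ 140 Ω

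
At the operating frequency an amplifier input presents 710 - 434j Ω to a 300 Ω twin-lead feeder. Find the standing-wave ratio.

Γ = (Z_L − Z_0)/(Z_L + Z_0) = (410 − j434)/(1010 − j434)
|Γ| = 597/1100 = 0.543
VSWR = (1 + |Γ|)/(1 − |Γ|) = 1.54/0.457

VSWR ≈ 3.38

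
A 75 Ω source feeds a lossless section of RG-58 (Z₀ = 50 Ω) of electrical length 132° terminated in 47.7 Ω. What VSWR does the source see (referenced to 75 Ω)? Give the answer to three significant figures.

tan(βl) = -1.11
Z_in = Z_0·(Z_L + jZ_0·tanβl)/(Z_0 + jZ_L·tanβl) = 50.2 − j2.35 Ω
Γ_s = (Z_in − Z_s)/(Z_in + Z_s) = (-24.8 − j2.35)/(125 − j2.35), |Γ_s| = 0.199
VSWR = (1 + |Γ_s|)/(1 − |Γ_s|)

VSWR ≈ 1.5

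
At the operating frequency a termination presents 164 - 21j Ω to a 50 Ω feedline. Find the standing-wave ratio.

VSWR ≈ 3.34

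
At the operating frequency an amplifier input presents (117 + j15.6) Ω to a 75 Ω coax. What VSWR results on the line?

Γ = (Z_L − Z_0)/(Z_L + Z_0) = (42 + j15.6)/(192 + j15.6)
|Γ| = 44.8/193 = 0.233
VSWR = (1 + |Γ|)/(1 − |Γ|) = 1.23/0.767

VSWR ≈ 1.61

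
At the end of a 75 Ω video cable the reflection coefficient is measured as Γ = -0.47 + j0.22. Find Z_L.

Z_L ≈ 24.8 + j14.9 Ω

Z_L = Z_0·(1 + Γ)/(1 − Γ) = 75·(0.53 + j0.22)/(1.47 − j0.22)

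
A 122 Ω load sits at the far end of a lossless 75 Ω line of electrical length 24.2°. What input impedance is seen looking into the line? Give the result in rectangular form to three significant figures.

Z_in ≈ 95.6 − j36.2 Ω

tan(βl) = tan(24.2°) = 0.449
Z_in = Z_0·(Z_L + jZ_0·tanβl)/(Z_0 + jZ_L·tanβl)
     = 75·(122 + j33.7)/(75 + j54.8)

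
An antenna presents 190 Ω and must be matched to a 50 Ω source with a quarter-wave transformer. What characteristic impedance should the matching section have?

Z_qwt ≈ 97.5 Ω

Z_qwt = √(Z_0·R_L) = √(50 × 190) = √9500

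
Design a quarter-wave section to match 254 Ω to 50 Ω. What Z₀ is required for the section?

Z_qwt ≈ 113 Ω

Z_qwt = √(Z_0·R_L) = √(50 × 254) = √12700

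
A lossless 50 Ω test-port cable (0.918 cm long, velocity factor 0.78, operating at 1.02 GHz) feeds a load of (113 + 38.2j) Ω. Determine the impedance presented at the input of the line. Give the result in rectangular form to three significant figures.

λ = v/f = 0.78·c / 1.02 GHz = 0.229 m
βl = 2π·l/λ = 2π × 0.04 = 14.4°
tan(βl) = tan(14.4°) = 0.257
Z_in = Z_0·(Z_L + jZ_0·tanβl)/(Z_0 + jZ_L·tanβl)
     = 50·(113 + j51)/(40.2 + j29)

Z_in ≈ 123 − j25 Ω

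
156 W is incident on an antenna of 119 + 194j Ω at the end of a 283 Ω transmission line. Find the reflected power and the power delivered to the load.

P_reflected ≈ 50.5 W; P_delivered ≈ 105 W

|Γ| = |(-164 + j194)/(402 + j194)| = 0.569
|Γ|² = 0.324
P_refl = |Γ|²·P_inc = 50.5 W, P_del = (1 − |Γ|²)·P_inc = 105 W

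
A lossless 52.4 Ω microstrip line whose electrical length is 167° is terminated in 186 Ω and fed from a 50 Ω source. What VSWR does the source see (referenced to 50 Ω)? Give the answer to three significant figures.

tan(βl) = -0.231
Z_in = Z_0·(Z_L + jZ_0·tanβl)/(Z_0 + jZ_L·tanβl) = 117 + j84 Ω
Γ_s = (Z_in − Z_s)/(Z_in + Z_s) = (67.2 + j84)/(167 + j84), |Γ_s| = 0.575
VSWR = (1 + |Γ_s|)/(1 − |Γ_s|)

VSWR ≈ 3.7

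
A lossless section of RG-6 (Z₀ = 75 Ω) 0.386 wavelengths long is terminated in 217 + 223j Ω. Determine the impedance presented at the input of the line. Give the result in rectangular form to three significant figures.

Z_in ≈ 19.8 + j57.9 Ω

βl = 2π × 0.386 = 139°
tan(βl) = tan(139°) = -0.871
Z_in = Z_0·(Z_L + jZ_0·tanβl)/(Z_0 + jZ_L·tanβl)
     = 75·(217 + j158)/(269 − j189)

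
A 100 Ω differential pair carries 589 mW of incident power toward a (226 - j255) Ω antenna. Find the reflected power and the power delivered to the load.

P_reflected ≈ 278 mW; P_delivered ≈ 311 mW

|Γ| = |(126 − j255)/(326 − j255)| = 0.687
|Γ|² = 0.472
P_refl = |Γ|²·P_inc = 278 mW, P_del = (1 − |Γ|²)·P_inc = 311 mW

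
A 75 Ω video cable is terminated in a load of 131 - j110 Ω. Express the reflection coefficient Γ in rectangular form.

Γ ≈ 0.433 − j0.303

Γ = (Z_L − Z_0)/(Z_L + Z_0) = (56 − j110)/(206 − j110)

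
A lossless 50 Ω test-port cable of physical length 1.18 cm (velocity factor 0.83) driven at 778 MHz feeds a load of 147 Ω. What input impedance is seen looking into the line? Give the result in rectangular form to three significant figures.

λ = v/f = 0.83·c / 778 MHz = 0.32 m
βl = 2π·l/λ = 2π × 0.0369 = 13.3°
tan(βl) = tan(13.3°) = 0.236
Z_in = Z_0·(Z_L + jZ_0·tanβl)/(Z_0 + jZ_L·tanβl)
     = 50·(147 + j11.8)/(50 + j34.7)

Z_in ≈ 105 − j60.9 Ω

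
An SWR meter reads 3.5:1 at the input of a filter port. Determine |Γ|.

|Γ| ≈ 0.556

|Γ| = (S − 1)/(S + 1) = (3.5 − 1)/(3.5 + 1) = 2.5/4.5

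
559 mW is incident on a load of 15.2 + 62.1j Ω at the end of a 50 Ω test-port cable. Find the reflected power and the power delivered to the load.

P_reflected ≈ 349 mW; P_delivered ≈ 210 mW

|Γ| = |(-34.8 + j62.1)/(65.2 + j62.1)| = 0.791
|Γ|² = 0.625
P_refl = |Γ|²·P_inc = 349 mW, P_del = (1 − |Γ|²)·P_inc = 210 mW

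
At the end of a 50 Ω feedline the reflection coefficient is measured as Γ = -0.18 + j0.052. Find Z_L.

Z_L = Z_0·(1 + Γ)/(1 − Γ) = 50·(0.82 + j0.052)/(1.18 − j0.052)

Z_L ≈ 34.6 + j3.73 Ω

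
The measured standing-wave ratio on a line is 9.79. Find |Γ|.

|Γ| ≈ 0.815

|Γ| = (S − 1)/(S + 1) = (9.79 − 1)/(9.79 + 1) = 8.79/10.8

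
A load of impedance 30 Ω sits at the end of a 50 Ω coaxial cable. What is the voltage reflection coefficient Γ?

Γ = (Z_L − Z_0)/(Z_L + Z_0) = (30 − 50)/(30 + 50) = -20/80

Γ = -0.25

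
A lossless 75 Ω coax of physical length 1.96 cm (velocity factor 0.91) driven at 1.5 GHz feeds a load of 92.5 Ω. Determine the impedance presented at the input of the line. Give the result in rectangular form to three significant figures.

Z_in ≈ 76.8 − j15.8 Ω

λ = v/f = 0.91·c / 1.5 GHz = 0.182 m
βl = 2π·l/λ = 2π × 0.108 = 38.8°
tan(βl) = tan(38.8°) = 0.803
Z_in = Z_0·(Z_L + jZ_0·tanβl)/(Z_0 + jZ_L·tanβl)
     = 75·(92.5 + j60.2)/(75 + j74.3)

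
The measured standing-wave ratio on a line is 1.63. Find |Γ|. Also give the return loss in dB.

|Γ| = (S − 1)/(S + 1) = (1.63 − 1)/(1.63 + 1) = 0.63/2.63
RL = −20·log₁₀|Γ| = −20·log₁₀(0.24)

|Γ| ≈ 0.24; return loss ≈ 12.4 dB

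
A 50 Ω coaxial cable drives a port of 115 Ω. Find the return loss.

Γ = (115 − 50)/(115 + 50) = 0.394
RL = −20·log₁₀|Γ| = −20·log₁₀(0.394)

RL ≈ 8.09 dB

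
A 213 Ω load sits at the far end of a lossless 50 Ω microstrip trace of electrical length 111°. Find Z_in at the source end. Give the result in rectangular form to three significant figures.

Z_in ≈ 13.4 + j18 Ω

tan(βl) = tan(111°) = -2.61
Z_in = Z_0·(Z_L + jZ_0·tanβl)/(Z_0 + jZ_L·tanβl)
     = 50·(213 − j130)/(50 − j555)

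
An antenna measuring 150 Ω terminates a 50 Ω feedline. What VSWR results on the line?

VSWR ≈ 3

For a purely resistive load, VSWR = R_L/Z_0 or Z_0/R_L (whichever > 1) = 150/50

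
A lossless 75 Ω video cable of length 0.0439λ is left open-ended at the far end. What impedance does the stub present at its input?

βl = 2π × 0.0439 = 15.8°
tan(βl) = 0.283
For an open-ended stub, Z_in = −jZ_0·cot(βl) = −jZ_0/tan(βl)

Z_in ≈ −j265 Ω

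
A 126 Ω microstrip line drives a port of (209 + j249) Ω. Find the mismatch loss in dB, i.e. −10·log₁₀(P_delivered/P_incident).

Γ = (83 + j249)/(335 + j249), |Γ| = 0.629
|Γ|² = 0.395, so P_del/P_inc = 1 − |Γ|² = 0.605
ML = −10·log₁₀(1 − |Γ|²)

mismatch loss ≈ 2.19 dB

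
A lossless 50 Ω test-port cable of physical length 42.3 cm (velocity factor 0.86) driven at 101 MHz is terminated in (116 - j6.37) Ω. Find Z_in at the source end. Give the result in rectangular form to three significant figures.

λ = v/f = 0.86·c / 101 MHz = 2.55 m
βl = 2π·l/λ = 2π × 0.166 = 59.6°
tan(βl) = tan(59.6°) = 1.71
Z_in = Z_0·(Z_L + jZ_0·tanβl)/(Z_0 + jZ_L·tanβl)
     = 50·(116 + j78.9)/(60.9 + j198)

Z_in ≈ 26.5 − j21.2 Ω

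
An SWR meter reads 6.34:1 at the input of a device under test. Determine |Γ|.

|Γ| ≈ 0.728

|Γ| = (S − 1)/(S + 1) = (6.34 − 1)/(6.34 + 1) = 5.34/7.34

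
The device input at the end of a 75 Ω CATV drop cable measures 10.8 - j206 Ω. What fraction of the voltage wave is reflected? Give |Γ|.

|Γ| ≈ 0.967

Γ = (Z_L − Z_0)/(Z_L + Z_0) = (-64.2 − j206)/(85.8 − j206)
|Γ| = 216/223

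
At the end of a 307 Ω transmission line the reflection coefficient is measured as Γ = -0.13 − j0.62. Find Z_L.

Z_L ≈ 111 − j229 Ω

Z_L = Z_0·(1 + Γ)/(1 − Γ) = 307·(0.87 − j0.62)/(1.13 + j0.62)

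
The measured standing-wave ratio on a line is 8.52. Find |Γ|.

|Γ| ≈ 0.79

|Γ| = (S − 1)/(S + 1) = (8.52 − 1)/(8.52 + 1) = 7.52/9.52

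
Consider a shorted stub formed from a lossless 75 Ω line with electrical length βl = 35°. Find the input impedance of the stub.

Z_in ≈ +j52.5 Ω

tan(βl) = 0.7
For a shorted stub, Z_in = jZ_0·tan(βl)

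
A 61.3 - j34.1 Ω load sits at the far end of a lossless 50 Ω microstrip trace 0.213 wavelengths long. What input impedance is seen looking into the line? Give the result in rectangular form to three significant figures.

Z_in ≈ 27.6 + j8.83 Ω

βl = 2π × 0.213 = 76.7°
tan(βl) = tan(76.7°) = 4.22
Z_in = Z_0·(Z_L + jZ_0·tanβl)/(Z_0 + jZ_L·tanβl)
     = 50·(61.3 + j177)/(194 + j259)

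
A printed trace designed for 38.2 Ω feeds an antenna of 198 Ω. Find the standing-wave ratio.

VSWR ≈ 5.18

Γ = (198 − 38.2)/(198 + 38.2) = 0.677
VSWR = (1 + 0.677)/(1 − 0.677)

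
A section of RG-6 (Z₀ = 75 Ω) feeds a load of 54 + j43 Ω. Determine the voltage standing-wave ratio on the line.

VSWR ≈ 2.09

Γ = (Z_L − Z_0)/(Z_L + Z_0) = (-21 + j43)/(129 + j43)
|Γ| = 47.9/136 = 0.352
VSWR = (1 + |Γ|)/(1 − |Γ|) = 1.35/0.648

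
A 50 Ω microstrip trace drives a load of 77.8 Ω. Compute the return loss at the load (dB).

Γ = (77.8 − 50)/(77.8 + 50) = 0.218
RL = −20·log₁₀|Γ| = −20·log₁₀(0.218)

RL ≈ 13.2 dB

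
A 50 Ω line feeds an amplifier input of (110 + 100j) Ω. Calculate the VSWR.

Γ = (Z_L − Z_0)/(Z_L + Z_0) = (60 + j100)/(160 + j100)
|Γ| = 117/189 = 0.618
VSWR = (1 + |Γ|)/(1 − |Γ|) = 1.62/0.382

VSWR ≈ 4.24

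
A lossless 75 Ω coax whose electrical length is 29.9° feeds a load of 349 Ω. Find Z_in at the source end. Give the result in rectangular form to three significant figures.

Z_in ≈ 56.9 − j109 Ω

tan(βl) = tan(29.9°) = 0.575
Z_in = Z_0·(Z_L + jZ_0·tanβl)/(Z_0 + jZ_L·tanβl)
     = 75·(349 + j43.1)/(75 + j201)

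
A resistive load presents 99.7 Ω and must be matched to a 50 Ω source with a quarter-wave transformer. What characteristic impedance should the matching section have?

Z_qwt = √(Z_0·R_L) = √(50 × 99.7) = √4985

Z_qwt ≈ 70.6 Ω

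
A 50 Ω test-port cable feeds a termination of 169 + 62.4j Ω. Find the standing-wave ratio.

VSWR ≈ 3.88

Γ = (Z_L − Z_0)/(Z_L + Z_0) = (119 + j62.4)/(219 + j62.4)
|Γ| = 134/228 = 0.59
VSWR = (1 + |Γ|)/(1 − |Γ|) = 1.59/0.41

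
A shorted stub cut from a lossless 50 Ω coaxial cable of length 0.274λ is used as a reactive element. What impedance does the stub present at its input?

Z_in ≈ −j329 Ω

βl = 2π × 0.274 = 98.6°
tan(βl) = -6.58
For a shorted stub, Z_in = jZ_0·tan(βl)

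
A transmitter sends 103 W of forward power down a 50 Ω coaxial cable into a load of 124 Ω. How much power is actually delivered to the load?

Γ = (124 − 50)/(124 + 50) = 0.425
|Γ|² = 0.181
P_refl = |Γ|²·P_inc = 18.6 W, P_del = (1 − |Γ|²)·P_inc = 84.4 W

P_delivered ≈ 84.4 W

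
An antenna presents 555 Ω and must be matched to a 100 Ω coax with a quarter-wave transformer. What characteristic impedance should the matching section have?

Z_qwt = √(Z_0·R_L) = √(100 × 555) = √55500

Z_qwt ≈ 236 Ω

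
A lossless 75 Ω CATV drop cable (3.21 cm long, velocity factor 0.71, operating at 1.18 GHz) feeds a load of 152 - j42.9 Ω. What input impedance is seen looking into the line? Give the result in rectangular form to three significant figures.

Z_in ≈ 36 − j17.7 Ω

λ = v/f = 0.71·c / 1.18 GHz = 0.181 m
βl = 2π·l/λ = 2π × 0.178 = 64°
tan(βl) = tan(64°) = 2.05
Z_in = Z_0·(Z_L + jZ_0·tanβl)/(Z_0 + jZ_L·tanβl)
     = 75·(152 + j111)/(163 + j312)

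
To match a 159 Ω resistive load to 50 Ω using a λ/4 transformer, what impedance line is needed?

Z_qwt = √(Z_0·R_L) = √(50 × 159) = √7950

Z_qwt ≈ 89.2 Ω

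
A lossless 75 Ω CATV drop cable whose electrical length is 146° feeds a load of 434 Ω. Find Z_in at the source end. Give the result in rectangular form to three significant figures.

Z_in ≈ 38.9 + j101 Ω

tan(βl) = tan(146°) = -0.675
Z_in = Z_0·(Z_L + jZ_0·tanβl)/(Z_0 + jZ_L·tanβl)
     = 75·(434 − j50.6)/(75 − j293)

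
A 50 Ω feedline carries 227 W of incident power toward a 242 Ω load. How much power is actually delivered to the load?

Γ = (242 − 50)/(242 + 50) = 0.658
|Γ|² = 0.432
P_refl = |Γ|²·P_inc = 98.1 W, P_del = (1 − |Γ|²)·P_inc = 129 W

P_delivered ≈ 129 W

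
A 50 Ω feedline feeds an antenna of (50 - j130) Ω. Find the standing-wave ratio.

Γ = (Z_L − Z_0)/(Z_L + Z_0) = (0 − j130)/(100 − j130)
|Γ| = 130/164 = 0.793
VSWR = (1 + |Γ|)/(1 − |Γ|) = 1.79/0.207

VSWR ≈ 8.64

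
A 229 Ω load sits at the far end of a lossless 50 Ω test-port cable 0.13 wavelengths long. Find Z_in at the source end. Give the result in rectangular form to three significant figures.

βl = 2π × 0.13 = 46.8°
tan(βl) = tan(46.8°) = 1.06
Z_in = Z_0·(Z_L + jZ_0·tanβl)/(Z_0 + jZ_L·tanβl)
     = 50·(229 + j53.2)/(50 + j244)

Z_in ≈ 19.7 − j42.9 Ω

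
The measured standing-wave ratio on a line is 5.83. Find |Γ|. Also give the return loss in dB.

|Γ| = (S − 1)/(S + 1) = (5.83 − 1)/(5.83 + 1) = 4.83/6.83
RL = −20·log₁₀|Γ| = −20·log₁₀(0.707)

|Γ| ≈ 0.707; return loss ≈ 3.01 dB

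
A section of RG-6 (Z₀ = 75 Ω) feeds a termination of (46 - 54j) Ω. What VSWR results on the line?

Γ = (Z_L − Z_0)/(Z_L + Z_0) = (-29 − j54)/(121 − j54)
|Γ| = 61.3/133 = 0.463
VSWR = (1 + |Γ|)/(1 − |Γ|) = 1.46/0.537

VSWR ≈ 2.72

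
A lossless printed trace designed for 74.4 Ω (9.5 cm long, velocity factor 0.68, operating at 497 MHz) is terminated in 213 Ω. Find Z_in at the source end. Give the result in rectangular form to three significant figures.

Z_in ≈ 26.3 − j7.64 Ω

λ = v/f = 0.68·c / 497 MHz = 0.41 m
βl = 2π·l/λ = 2π × 0.231 = 83.3°
tan(βl) = tan(83.3°) = 8.54
Z_in = Z_0·(Z_L + jZ_0·tanβl)/(Z_0 + jZ_L·tanβl)
     = 74.4·(213 + j635)/(74.4 + j1820)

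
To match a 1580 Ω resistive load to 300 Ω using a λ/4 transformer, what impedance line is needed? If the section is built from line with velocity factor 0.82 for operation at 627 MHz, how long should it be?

Z_qwt ≈ 688 Ω; length ≈ 9.81 cm

Z_qwt = √(Z_0·R_L) = √(300 × 1580) = √474000
λ = 0.82·c/f = 0.392 m, so l = λ/4 = 0.0981 m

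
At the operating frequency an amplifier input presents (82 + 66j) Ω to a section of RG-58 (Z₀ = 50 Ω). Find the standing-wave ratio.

VSWR ≈ 2.98

Γ = (Z_L − Z_0)/(Z_L + Z_0) = (32 + j66)/(132 + j66)
|Γ| = 73.3/148 = 0.497
VSWR = (1 + |Γ|)/(1 − |Γ|) = 1.5/0.503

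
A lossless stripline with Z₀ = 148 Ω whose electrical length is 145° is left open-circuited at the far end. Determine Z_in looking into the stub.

tan(βl) = -0.7
For an open-circuited stub, Z_in = −jZ_0·cot(βl) = −jZ_0/tan(βl)

Z_in ≈ +j211 Ω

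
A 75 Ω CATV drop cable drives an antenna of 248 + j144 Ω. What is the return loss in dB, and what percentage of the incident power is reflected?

RL ≈ 3.92 dB; 40.5% of incident power reflected

Γ = (173 + j144)/(323 + j144), |Γ| = 0.636
RL = −20·log₁₀(0.636) = 3.92 dB
P_refl/P_inc = |Γ|² = 0.405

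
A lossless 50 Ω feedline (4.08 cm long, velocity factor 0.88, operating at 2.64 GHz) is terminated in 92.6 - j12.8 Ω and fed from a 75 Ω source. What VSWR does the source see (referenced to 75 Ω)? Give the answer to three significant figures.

λ = v/f = 0.88·c / 2.64 GHz = 0.1 m
βl = 2π·l/λ = 2π × 0.408 = 147°
tan(βl) = -0.652
Z_in = Z_0·(Z_L + jZ_0·tanβl)/(Z_0 + jZ_L·tanβl) = 61.3 + j34.4 Ω
Γ_s = (Z_in − Z_s)/(Z_in + Z_s) = (-13.7 + j34.4)/(136 + j34.4), |Γ_s| = 0.263
VSWR = (1 + |Γ_s|)/(1 − |Γ_s|)

VSWR ≈ 1.71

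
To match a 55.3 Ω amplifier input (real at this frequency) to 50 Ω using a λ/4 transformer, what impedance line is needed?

Z_qwt = √(Z_0·R_L) = √(50 × 55.3) = √2765

Z_qwt ≈ 52.6 Ω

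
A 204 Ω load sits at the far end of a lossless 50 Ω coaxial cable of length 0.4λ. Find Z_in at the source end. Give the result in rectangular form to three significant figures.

Z_in ≈ 31.8 + j58.1 Ω

βl = 2π × 0.4 = 144°
tan(βl) = tan(144°) = -0.727
Z_in = Z_0·(Z_L + jZ_0·tanβl)/(Z_0 + jZ_L·tanβl)
     = 50·(204 − j36.3)/(50 − j148)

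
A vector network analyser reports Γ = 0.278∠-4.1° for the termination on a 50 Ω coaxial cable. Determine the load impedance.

Z_L = Z_0·(1 + Γ)/(1 − Γ) = 50·(1.28 − j0.0199)/(0.723 + j0.0199)

Z_L ≈ 88.3 − j3.8 Ω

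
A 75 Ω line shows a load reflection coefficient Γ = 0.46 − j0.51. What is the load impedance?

Z_L ≈ 71.8 − j139 Ω

Z_L = Z_0·(1 + Γ)/(1 − Γ) = 75·(1.46 − j0.51)/(0.54 + j0.51)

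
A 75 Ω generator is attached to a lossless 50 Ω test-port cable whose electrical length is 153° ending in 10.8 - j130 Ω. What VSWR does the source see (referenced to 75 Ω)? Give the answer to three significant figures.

tan(βl) = -0.51
Z_in = Z_0·(Z_L + jZ_0·tanβl)/(Z_0 + jZ_L·tanβl) = 116 + j440 Ω
Γ_s = (Z_in − Z_s)/(Z_in + Z_s) = (40.7 + j440)/(191 + j440), |Γ_s| = 0.921
VSWR = (1 + |Γ_s|)/(1 − |Γ_s|)

VSWR ≈ 24.4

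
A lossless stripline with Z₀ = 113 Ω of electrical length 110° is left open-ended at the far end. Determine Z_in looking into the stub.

Z_in ≈ +j41.1 Ω

tan(βl) = -2.75
For an open-ended stub, Z_in = −jZ_0·cot(βl) = −jZ_0/tan(βl)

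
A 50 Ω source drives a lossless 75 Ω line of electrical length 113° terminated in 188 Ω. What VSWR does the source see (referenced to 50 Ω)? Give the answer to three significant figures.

VSWR ≈ 2.05

tan(βl) = -2.36
Z_in = Z_0·(Z_L + jZ_0·tanβl)/(Z_0 + jZ_L·tanβl) = 34.3 + j26 Ω
Γ_s = (Z_in − Z_s)/(Z_in + Z_s) = (-15.7 + j26)/(84.3 + j26), |Γ_s| = 0.344
VSWR = (1 + |Γ_s|)/(1 − |Γ_s|)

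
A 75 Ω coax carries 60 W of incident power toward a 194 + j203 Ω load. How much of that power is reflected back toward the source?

P_reflected ≈ 29.3 W

|Γ| = |(119 + j203)/(269 + j203)| = 0.698
|Γ|² = 0.488
P_refl = |Γ|²·P_inc = 29.3 W, P_del = (1 − |Γ|²)·P_inc = 30.7 W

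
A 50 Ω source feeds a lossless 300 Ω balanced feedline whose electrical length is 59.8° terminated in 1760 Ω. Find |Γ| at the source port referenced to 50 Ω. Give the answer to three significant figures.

tan(βl) = 1.72
Z_in = Z_0·(Z_L + jZ_0·tanβl)/(Z_0 + jZ_L·tanβl) = 67.8 − j168 Ω
Γ_s = (Z_in − Z_s)/(Z_in + Z_s) = (17.8 − j168)/(118 − j168), |Γ_s| = 0.823

|Γ| ≈ 0.823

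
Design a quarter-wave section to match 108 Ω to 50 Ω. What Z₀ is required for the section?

Z_qwt ≈ 73.5 Ω

Z_qwt = √(Z_0·R_L) = √(50 × 108) = √5400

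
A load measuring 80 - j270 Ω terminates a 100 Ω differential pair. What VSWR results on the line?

Γ = (Z_L − Z_0)/(Z_L + Z_0) = (-20 − j270)/(180 − j270)
|Γ| = 271/324 = 0.834
VSWR = (1 + |Γ|)/(1 − |Γ|) = 1.83/0.166

VSWR ≈ 11.1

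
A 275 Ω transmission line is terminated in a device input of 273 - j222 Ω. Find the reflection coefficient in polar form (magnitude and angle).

Γ = (Z_L − Z_0)/(Z_L + Z_0) = (-2 − j222)/(548 − j222)
|Γ| = 222/591 = 0.375

Γ ≈ 0.375 ∠ -68.5°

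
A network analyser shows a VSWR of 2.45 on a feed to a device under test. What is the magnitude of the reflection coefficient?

|Γ| = (S − 1)/(S + 1) = (2.45 − 1)/(2.45 + 1) = 1.45/3.45

|Γ| ≈ 0.42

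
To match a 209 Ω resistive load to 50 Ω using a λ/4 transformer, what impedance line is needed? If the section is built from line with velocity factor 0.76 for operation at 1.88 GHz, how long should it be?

Z_qwt ≈ 102 Ω; length ≈ 3.03 cm

Z_qwt = √(Z_0·R_L) = √(50 × 209) = √10450
λ = 0.76·c/f = 0.121 m, so l = λ/4 = 0.0303 m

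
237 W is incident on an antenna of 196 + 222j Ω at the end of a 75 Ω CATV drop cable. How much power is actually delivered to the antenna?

P_delivered ≈ 114 W

|Γ| = |(121 + j222)/(271 + j222)| = 0.722
|Γ|² = 0.521
P_refl = |Γ|²·P_inc = 123 W, P_del = (1 − |Γ|²)·P_inc = 114 W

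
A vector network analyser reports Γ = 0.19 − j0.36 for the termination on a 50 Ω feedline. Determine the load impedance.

Z_L ≈ 53.1 − j45.8 Ω

Z_L = Z_0·(1 + Γ)/(1 − Γ) = 50·(1.19 − j0.36)/(0.81 + j0.36)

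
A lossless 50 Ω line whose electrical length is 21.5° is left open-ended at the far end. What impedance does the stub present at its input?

tan(βl) = 0.394
For an open-ended stub, Z_in = −jZ_0·cot(βl) = −jZ_0/tan(βl)

Z_in ≈ −j127 Ω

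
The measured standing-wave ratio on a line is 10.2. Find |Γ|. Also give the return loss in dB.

|Γ| = (S − 1)/(S + 1) = (10.2 − 1)/(10.2 + 1) = 9.2/11.2
RL = −20·log₁₀|Γ| = −20·log₁₀(0.821)

|Γ| ≈ 0.821; return loss ≈ 1.71 dB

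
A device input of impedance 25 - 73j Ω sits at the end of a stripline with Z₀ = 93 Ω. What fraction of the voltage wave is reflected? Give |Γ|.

Γ = (Z_L − Z_0)/(Z_L + Z_0) = (-68 − j73)/(118 − j73)
|Γ| = 99.8/139

|Γ| ≈ 0.719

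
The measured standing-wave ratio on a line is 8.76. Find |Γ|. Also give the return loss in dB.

|Γ| ≈ 0.795; return loss ≈ 1.99 dB

|Γ| = (S − 1)/(S + 1) = (8.76 − 1)/(8.76 + 1) = 7.76/9.76
RL = −20·log₁₀|Γ| = −20·log₁₀(0.795)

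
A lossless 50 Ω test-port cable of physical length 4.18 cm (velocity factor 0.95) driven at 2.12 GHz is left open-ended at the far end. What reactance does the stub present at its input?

λ = v/f = 0.95·c / 2.12 GHz = 0.134 m
βl = 2π·l/λ = 2π × 0.311 = 112°
tan(βl) = -2.48
For an open-ended stub, Z_in = −jZ_0·cot(βl) = −jZ_0/tan(βl)

X_in ≈ 20.1 Ω (inductive)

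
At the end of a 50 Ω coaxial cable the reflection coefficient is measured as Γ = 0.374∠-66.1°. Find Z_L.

Z_L = Z_0·(1 + Γ)/(1 − Γ) = 50·(1.15 − j0.342)/(0.848 + j0.342)

Z_L ≈ 51.4 − j40.9 Ω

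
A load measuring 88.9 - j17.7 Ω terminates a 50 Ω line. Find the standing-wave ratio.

VSWR ≈ 1.88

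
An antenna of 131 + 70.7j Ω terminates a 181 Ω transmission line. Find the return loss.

RL ≈ 11.4 dB

Γ = (-50 + j70.7)/(312 + j70.7), |Γ| = 0.271
RL = −20·log₁₀|Γ| = −20·log₁₀(0.271)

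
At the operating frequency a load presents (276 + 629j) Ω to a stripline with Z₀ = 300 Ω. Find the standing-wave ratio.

VSWR ≈ 6.63

Γ = (Z_L − Z_0)/(Z_L + Z_0) = (-24 + j629)/(576 + j629)
|Γ| = 629/853 = 0.738
VSWR = (1 + |Γ|)/(1 − |Γ|) = 1.74/0.262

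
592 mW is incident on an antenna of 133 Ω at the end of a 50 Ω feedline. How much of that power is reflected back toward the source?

Γ = (133 − 50)/(133 + 50) = 0.454
|Γ|² = 0.206
P_refl = |Γ|²·P_inc = 122 mW, P_del = (1 − |Γ|²)·P_inc = 470 mW

P_reflected ≈ 122 mW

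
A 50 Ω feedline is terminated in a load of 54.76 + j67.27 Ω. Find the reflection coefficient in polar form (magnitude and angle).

Γ = (Z_L − Z_0)/(Z_L + Z_0) = (4.76 + j67.27)/(104.8 + j67.27)
|Γ| = 67.4/124 = 0.542

Γ ≈ 0.542 ∠ 53.2°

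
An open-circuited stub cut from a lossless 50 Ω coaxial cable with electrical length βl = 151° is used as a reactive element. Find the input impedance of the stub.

Z_in ≈ +j90.2 Ω

tan(βl) = -0.554
For an open-circuited stub, Z_in = −jZ_0·cot(βl) = −jZ_0/tan(βl)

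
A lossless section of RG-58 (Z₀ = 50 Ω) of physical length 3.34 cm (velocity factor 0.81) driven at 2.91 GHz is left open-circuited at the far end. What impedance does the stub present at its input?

Z_in ≈ +j68.8 Ω

λ = v/f = 0.81·c / 2.91 GHz = 0.0835 m
βl = 2π·l/λ = 2π × 0.4 = 144°
tan(βl) = -0.727
For an open-circuited stub, Z_in = −jZ_0·cot(βl) = −jZ_0/tan(βl)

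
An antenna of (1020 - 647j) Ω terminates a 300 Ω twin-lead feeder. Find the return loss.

Γ = (720 − j647)/(1320 − j647), |Γ| = 0.658
RL = −20·log₁₀|Γ| = −20·log₁₀(0.658)

RL ≈ 3.63 dB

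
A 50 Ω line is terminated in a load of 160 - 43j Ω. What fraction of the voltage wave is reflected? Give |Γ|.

|Γ| ≈ 0.551

Γ = (Z_L − Z_0)/(Z_L + Z_0) = (110 − j43)/(210 − j43)
|Γ| = 118/214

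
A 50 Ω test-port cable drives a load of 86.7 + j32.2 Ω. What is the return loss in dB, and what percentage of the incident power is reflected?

RL ≈ 9.18 dB; 12.1% of incident power reflected

Γ = (36.7 + j32.2)/(136.7 + j32.2), |Γ| = 0.348
RL = −20·log₁₀(0.348) = 9.18 dB
P_refl/P_inc = |Γ|² = 0.121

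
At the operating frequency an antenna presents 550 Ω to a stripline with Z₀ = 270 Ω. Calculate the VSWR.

VSWR ≈ 2.04

Γ = (550 − 270)/(550 + 270) = 0.341
VSWR = (1 + 0.341)/(1 − 0.341)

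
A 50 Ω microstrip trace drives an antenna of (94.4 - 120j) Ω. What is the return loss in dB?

Γ = (44.4 − j120)/(144.4 − j120), |Γ| = 0.681
RL = −20·log₁₀|Γ| = −20·log₁₀(0.681)

RL ≈ 3.33 dB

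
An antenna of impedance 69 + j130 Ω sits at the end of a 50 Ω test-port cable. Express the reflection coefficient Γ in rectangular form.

Γ ≈ 0.617 + j0.419

Γ = (Z_L − Z_0)/(Z_L + Z_0) = (19 + j130)/(119 + j130)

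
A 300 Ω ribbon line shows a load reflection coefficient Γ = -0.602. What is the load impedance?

Z_L = Z_0·(1 + Γ)/(1 − Γ) = 300·(0.398)/(1.6)

Z_L ≈ 74.5 Ω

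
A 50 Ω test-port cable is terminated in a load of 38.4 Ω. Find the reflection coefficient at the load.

Γ = -0.131

Γ = (Z_L − Z_0)/(Z_L + Z_0) = (38.4 − 50)/(38.4 + 50) = -11.6/88.4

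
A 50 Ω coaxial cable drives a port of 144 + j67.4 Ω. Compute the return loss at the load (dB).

Γ = (94 + j67.4)/(194 + j67.4), |Γ| = 0.563
RL = −20·log₁₀|Γ| = −20·log₁₀(0.563)

RL ≈ 4.99 dB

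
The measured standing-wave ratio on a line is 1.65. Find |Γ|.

|Γ| = (S − 1)/(S + 1) = (1.65 − 1)/(1.65 + 1) = 0.65/2.65

|Γ| ≈ 0.245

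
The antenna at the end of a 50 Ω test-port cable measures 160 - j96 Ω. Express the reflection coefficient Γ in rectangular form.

Γ = (Z_L − Z_0)/(Z_L + Z_0) = (110 − j96)/(210 − j96)

Γ ≈ 0.606 − j0.18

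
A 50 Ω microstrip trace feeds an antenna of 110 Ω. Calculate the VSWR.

VSWR ≈ 2.2

Γ = (110 − 50)/(110 + 50) = 0.375
VSWR = (1 + 0.375)/(1 − 0.375)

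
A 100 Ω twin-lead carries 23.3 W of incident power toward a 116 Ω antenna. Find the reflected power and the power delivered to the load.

Γ = (116 − 100)/(116 + 100) = 0.0741
|Γ|² = 0.00549
P_refl = |Γ|²·P_inc = 0.128 W, P_del = (1 − |Γ|²)·P_inc = 23.2 W

P_reflected ≈ 0.128 W; P_delivered ≈ 23.2 W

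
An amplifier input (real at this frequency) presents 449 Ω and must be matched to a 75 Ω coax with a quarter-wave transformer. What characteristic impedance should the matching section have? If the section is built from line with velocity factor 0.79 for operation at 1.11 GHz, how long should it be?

Z_qwt ≈ 184 Ω; length ≈ 5.34 cm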